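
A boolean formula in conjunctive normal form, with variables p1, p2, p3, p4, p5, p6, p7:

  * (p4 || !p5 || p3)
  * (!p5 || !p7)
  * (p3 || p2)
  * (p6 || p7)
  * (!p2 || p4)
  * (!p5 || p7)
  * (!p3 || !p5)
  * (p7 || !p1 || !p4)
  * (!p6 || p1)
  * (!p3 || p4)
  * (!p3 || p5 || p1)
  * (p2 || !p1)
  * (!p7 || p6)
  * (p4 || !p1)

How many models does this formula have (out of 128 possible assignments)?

2

The models are:
  p1=T p2=T p3=F p4=T p5=F p6=T p7=T
  p1=T p2=T p3=T p4=T p5=F p6=T p7=T
Count: 2.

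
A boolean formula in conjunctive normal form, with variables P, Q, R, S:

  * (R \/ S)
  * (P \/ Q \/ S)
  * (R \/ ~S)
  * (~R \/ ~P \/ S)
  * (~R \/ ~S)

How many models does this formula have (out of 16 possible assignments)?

Satisfying assignments:
  P=0 Q=1 R=1 S=0
Count: 1.

1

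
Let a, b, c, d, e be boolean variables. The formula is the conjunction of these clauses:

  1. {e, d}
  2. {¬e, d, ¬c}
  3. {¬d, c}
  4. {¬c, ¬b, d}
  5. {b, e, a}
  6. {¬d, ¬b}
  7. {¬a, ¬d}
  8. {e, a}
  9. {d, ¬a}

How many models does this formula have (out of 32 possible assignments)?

The models are:
  a=0 b=0 c=0 d=0 e=1
  a=0 b=0 c=1 d=1 e=1
  a=0 b=1 c=0 d=0 e=1
Count: 3.

3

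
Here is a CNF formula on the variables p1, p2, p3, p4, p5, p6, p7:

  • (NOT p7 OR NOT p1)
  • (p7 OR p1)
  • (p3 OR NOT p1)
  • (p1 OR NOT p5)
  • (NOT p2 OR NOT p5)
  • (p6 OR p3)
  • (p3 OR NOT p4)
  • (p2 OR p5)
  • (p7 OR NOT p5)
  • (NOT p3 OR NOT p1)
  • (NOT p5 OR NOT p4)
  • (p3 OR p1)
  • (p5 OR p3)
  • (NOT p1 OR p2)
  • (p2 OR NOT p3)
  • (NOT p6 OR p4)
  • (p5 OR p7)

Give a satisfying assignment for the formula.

p1=0, p2=1, p3=1, p4=1, p5=0, p6=1, p7=1

Set p1 = False and propagate.
  then p7 is forced to True.
  then p5 is forced to False.
  then p2 is forced to True.
  then p3 is forced to True.
Branch on p4: take p4 = True.
p6 is now unconstrained; take p6 = True.
Check each clause:
  1. (NOT p1 OR NOT p7) — NOT p1 is true.
  2. (p1 OR p7) — p7 is true.
  3. (p3 OR NOT p1) — p3 is true.
  4. (NOT p5 OR p1) — NOT p5 is true.
  5. (NOT p2 OR NOT p5) — NOT p5 is true.
  6. (p6 OR p3) — p3 is true.
  7. (NOT p4 OR p3) — p3 is true.
  8. (p5 OR p2) — p2 is true.
  9. (NOT p5 OR p7) — NOT p5 is true.
  10. (NOT p1 OR NOT p3) — NOT p1 is true.
  11. (NOT p4 OR NOT p5) — NOT p5 is true.
  12. (p3 OR p1) — p3 is true.
  13. (p3 OR p5) — p3 is true.
  14. (p2 OR NOT p1) — p2 is true.
  15. (p2 OR NOT p3) — p2 is true.
  16. (p4 OR NOT p6) — p4 is true.
  17. (p7 OR p5) — p7 is true.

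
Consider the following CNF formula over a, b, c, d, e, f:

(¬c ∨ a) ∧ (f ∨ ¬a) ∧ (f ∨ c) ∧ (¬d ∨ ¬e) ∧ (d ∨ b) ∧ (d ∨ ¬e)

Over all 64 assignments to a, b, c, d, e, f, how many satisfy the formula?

9

Case analysis on d and a:
  d=T, a=T: remaining (b,c,e,f) ∈ {(F,F,F,T); (F,T,F,T); (T,F,F,T); (T,T,F,T)} — 4.
  d=T, a=F: remaining (b,c,e,f) ∈ {(F,F,F,T); (T,F,F,T)} — 2.
  d=F, a=T: remaining (b,c,e,f) ∈ {(T,F,F,T); (T,T,F,T)} — 2.
  d=F, a=F: remaining (b,c,e,f) ∈ {(T,F,F,T)} — 1.
Total: 4 + 2 + 2 + 1 = 9.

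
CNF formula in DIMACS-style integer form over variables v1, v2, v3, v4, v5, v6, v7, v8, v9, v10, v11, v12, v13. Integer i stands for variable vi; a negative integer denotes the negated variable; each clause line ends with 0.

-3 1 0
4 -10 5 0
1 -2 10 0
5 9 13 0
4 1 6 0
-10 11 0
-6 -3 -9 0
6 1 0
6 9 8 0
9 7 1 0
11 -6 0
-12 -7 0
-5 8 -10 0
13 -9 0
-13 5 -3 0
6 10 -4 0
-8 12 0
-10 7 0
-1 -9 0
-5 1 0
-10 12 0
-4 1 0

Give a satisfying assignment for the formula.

v1=True, v2=False, v3=True, v4=False, v5=True, v6=True, v7=False, v8=False, v9=False, v10=False, v11=True, v12=True, v13=False

Pure literal: v2 appears only negated; assign v2 = False.
Pure literal: v11 appears only positively; assign v11 = True.
Set v1 = True and propagate.
  then v9 is forced to False.
For the remaining variables, v3 = True, v4 = False, v5 = True, v6 = True, v7 = False, v8 = False, v10 = False, v12 = True, v13 = False works.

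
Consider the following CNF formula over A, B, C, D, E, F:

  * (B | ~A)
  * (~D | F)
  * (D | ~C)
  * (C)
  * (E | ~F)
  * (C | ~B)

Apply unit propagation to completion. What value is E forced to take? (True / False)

True

Unit clause (C) sets C = True.
(D | ~C): since C = True, the clause reduces to (D). D = True.
(F | ~D) with D = True leaves only F, so F = True.
(~F | E) with F = True leaves only E, so E = True.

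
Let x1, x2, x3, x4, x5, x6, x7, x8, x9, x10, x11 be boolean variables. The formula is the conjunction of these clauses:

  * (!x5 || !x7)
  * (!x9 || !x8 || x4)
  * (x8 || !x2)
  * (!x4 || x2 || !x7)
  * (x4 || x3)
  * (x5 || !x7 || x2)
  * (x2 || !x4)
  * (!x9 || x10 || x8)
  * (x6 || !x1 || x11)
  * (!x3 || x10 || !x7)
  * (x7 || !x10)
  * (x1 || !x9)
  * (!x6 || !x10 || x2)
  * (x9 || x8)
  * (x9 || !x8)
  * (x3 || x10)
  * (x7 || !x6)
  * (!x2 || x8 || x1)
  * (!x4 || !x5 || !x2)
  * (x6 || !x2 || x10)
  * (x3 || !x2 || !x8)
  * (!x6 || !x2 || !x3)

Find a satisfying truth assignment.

x1=1, x2=1, x3=1, x4=1, x5=0, x6=0, x7=1, x8=1, x9=1, x10=1, x11=1

Check each clause:
  1. (!x7 || !x5) — !x5 is true.
  2. (!x9 || !x8 || x4) — x4 is true.
  3. (x8 || !x2) — x8 is true.
  4. (!x7 || x2 || !x4) — x2 is true.
  5. (x3 || x4) — x3 is true.
  6. (!x7 || x2 || x5) — x2 is true.
  7. (!x4 || x2) — x2 is true.
  8. (x8 || !x9 || x10) — x8 is true.
  9. (x6 || x11 || !x1) — x11 is true.
  10. (x10 || !x7 || !x3) — x10 is true.
  11. (!x10 || x7) — x7 is true.
  12. (x1 || !x9) — x1 is true.
  13. (!x6 || x2 || !x10) — x2 is true.
  14. (x9 || x8) — x8 is true.
  15. (!x8 || x9) — x9 is true.
  16. (x3 || x10) — x10 is true.
  17. (x7 || !x6) — !x6 is true.
  18. (!x2 || x1 || x8) — x8 is true.
  19. (!x5 || !x4 || !x2) — !x5 is true.
  20. (x10 || x6 || !x2) — x10 is true.
  21. (!x8 || !x2 || x3) — x3 is true.
  22. (!x2 || !x6 || !x3) — !x6 is true.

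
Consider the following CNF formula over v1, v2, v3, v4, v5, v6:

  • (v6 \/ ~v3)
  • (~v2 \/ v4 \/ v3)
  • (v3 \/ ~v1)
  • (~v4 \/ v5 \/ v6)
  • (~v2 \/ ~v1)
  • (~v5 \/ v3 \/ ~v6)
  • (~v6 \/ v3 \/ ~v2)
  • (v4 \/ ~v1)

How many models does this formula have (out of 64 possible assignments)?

16

Case analysis on v3 and v6:
  v3=T, v6=T: v5 free; 5 ways for (v1,v2,v4) × 2^1 = 10.
  v3=T, v6=F: a clause becomes empty — 0.
  v3=F, v6=T: remaining (v1,v2,v4,v5) ∈ {(F,F,F,F); (F,F,T,F)} — 2.
  v3=F, v6=F: remaining (v1,v2,v4,v5) ∈ {(F,F,F,F); (F,F,F,T); (F,F,T,T); (F,T,T,T)} — 4.
Total: 10 + 0 + 2 + 4 = 16.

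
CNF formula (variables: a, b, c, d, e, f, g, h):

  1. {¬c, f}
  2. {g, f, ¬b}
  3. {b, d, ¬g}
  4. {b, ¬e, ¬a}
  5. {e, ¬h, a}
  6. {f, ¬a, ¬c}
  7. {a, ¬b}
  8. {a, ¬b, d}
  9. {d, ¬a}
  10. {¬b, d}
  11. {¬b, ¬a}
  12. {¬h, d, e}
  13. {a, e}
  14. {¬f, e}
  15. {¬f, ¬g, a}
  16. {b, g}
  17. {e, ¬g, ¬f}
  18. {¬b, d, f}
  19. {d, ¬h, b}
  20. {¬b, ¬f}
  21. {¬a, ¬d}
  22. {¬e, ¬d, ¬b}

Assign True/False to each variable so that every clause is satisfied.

c occurs only negated in the remaining clauses — set c = False.
Branch on a: take a = False.
  then b is forced to False.
  then e is forced to True.
  then g is forced to True.
  then d is forced to True.
  then f is forced to False.
h is now unconstrained; take h = True.
Every clause has at least one true literal under this assignment.

a=False, b=False, c=False, d=True, e=True, f=False, g=True, h=True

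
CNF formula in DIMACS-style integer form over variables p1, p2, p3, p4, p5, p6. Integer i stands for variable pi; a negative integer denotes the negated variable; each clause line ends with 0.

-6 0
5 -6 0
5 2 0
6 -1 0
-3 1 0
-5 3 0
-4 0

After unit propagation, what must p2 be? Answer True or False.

(¬p6) is a unit clause: p6 = False.
(p6 ∨ ¬p1) with p6 = False leaves only ¬p1, so p1 = False.
(p1 ∨ ¬p3) with p1 = False leaves only ¬p3, so p3 = False.
In (¬p5 ∨ p3), p3 is now false; ¬p5 must hold, so p5 = False.
From (p2 ∨ p5) and p5 = False: p2 = True.

True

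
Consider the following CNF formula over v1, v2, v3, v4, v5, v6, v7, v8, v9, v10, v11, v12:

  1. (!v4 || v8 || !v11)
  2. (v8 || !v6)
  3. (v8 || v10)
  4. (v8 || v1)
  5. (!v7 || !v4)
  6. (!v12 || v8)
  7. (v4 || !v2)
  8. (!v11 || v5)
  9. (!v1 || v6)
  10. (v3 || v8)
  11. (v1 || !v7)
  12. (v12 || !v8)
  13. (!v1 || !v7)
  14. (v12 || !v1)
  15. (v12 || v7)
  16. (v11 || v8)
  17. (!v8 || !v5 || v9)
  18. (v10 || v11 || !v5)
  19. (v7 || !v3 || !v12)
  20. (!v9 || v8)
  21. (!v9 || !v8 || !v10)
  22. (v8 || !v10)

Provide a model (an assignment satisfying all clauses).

v1=F, v2=T, v3=F, v4=T, v5=F, v6=T, v7=F, v8=T, v9=F, v10=T, v11=F, v12=T

Set v1 = False and propagate.
  then v8 is forced to True.
  then v7 is forced to False.
  then v12 is forced to True.
  then v3 is forced to False.
Try v2 = True.
  then v4 is forced to True.
For the remaining variables, v5 = False, v6 = True, v9 = False, v10 = True, v11 = False works.
Every clause has at least one true literal under this assignment.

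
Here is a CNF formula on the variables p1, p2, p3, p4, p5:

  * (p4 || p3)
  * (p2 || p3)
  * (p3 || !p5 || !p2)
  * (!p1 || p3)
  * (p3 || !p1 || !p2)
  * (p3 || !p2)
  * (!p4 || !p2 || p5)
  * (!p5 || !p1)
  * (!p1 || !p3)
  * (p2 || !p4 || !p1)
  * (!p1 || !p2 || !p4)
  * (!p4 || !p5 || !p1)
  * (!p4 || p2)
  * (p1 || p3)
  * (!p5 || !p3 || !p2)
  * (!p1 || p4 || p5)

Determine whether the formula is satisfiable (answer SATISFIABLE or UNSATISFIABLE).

SATISFIABLE

Try p1 = False.
  then p3 is forced to True.
Try p2 = True.
  then p5 is forced to False.
  then p4 is forced to False.
So p1=F  p2=T  p3=T  p4=F  p5=F is a satisfying assignment.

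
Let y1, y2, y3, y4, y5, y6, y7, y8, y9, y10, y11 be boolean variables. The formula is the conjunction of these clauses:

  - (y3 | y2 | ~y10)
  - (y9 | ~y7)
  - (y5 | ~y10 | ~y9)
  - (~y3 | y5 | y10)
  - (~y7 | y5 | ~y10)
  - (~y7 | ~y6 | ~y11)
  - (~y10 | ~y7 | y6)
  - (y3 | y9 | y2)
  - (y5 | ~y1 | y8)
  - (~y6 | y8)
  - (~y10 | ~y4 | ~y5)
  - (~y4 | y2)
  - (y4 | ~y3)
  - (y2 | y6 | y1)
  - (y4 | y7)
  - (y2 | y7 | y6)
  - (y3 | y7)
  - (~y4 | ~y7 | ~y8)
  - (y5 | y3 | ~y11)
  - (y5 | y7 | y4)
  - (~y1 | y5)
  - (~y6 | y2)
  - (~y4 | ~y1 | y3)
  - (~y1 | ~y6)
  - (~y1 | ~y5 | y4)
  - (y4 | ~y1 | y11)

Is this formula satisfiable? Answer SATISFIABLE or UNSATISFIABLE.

SATISFIABLE

y2 occurs only positively in the remaining clauses — set y2 = True.
Branch on y1: take y1 = False.
Set y3 = True and propagate.
  then y4 is forced to True.
Set y5 = False and propagate.
  then y10 is forced to True.
  then y9 is forced to False.
  then y7 is forced to False.
For the remaining variables, y6 = True, y8 = True, y11 = False works.
Every clause has at least one true literal under this assignment.
So y1 = False, y2 = True, y3 = True, y4 = True, y5 = False, y6 = True, y7 = False, y8 = True, y9 = False, y10 = True, y11 = False is a satisfying assignment.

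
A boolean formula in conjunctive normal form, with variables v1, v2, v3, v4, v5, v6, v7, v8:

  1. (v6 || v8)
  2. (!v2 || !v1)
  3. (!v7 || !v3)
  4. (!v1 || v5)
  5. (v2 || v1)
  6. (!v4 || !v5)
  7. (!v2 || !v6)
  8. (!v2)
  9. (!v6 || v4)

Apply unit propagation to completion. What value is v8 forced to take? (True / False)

True

(!v2) stands alone — v2 = False.
In (v1 || v2), v2 is now false; v1 must hold, so v1 = True.
(v5 || !v1): since v1 = True, the clause reduces to (v5). v5 = True.
(!v4 || !v5): since v5 = True, the clause reduces to (!v4). v4 = False.
From (v4 || !v6) and v4 = False: v6 = False.
(v8 || v6): since v6 = False, the clause reduces to (v8). v8 = True.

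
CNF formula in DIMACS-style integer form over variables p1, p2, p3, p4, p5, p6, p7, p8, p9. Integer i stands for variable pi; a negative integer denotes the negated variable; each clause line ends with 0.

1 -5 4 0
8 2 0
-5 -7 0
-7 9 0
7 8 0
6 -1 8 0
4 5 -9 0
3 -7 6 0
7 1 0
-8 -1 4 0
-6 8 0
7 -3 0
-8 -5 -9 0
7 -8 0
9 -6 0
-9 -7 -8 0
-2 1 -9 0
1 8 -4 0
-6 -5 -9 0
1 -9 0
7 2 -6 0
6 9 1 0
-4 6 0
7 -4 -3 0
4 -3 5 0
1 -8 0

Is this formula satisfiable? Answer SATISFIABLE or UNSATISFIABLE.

UNSATISFIABLE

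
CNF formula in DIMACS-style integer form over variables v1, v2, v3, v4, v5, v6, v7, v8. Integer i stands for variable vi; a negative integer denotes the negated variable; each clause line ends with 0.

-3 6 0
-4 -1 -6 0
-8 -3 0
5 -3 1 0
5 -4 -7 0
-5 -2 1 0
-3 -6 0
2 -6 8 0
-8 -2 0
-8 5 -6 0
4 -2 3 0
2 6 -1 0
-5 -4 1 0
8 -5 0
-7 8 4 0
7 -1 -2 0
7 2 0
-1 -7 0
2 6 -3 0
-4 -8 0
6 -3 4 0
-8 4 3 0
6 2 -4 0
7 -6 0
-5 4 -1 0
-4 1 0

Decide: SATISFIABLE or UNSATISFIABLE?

v4 = True:
  propagation gives v8=False, v5=False, v7=False, v2=True; an empty clause results — contradiction.
v4 = False:
  v2 = True:
    propagation gives v8=False, v3=True, v6=True; an empty clause results — contradiction.
  v2 = False:
    propagation gives v7=True, v8=True, v3=False; an empty clause results — contradiction.
Every branch closes, so no satisfying assignment exists.

UNSATISFIABLE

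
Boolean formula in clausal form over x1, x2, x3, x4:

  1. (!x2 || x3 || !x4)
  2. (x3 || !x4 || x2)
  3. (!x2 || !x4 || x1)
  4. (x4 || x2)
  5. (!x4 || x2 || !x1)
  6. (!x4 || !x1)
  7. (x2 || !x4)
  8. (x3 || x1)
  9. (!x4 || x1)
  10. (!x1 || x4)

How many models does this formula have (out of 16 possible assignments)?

1

Satisfying assignments:
  x1=F x2=T x3=T x4=F
That's 1 in total.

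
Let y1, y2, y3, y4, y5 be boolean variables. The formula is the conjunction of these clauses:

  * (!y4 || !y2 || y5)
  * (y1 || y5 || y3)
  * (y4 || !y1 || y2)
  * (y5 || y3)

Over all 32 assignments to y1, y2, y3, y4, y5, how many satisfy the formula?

19

Case analysis on y5 and y1:
  y5=1, y1=1: y3 free; 3 ways for (y2,y4) × 2^1 = 6.
  y5=1, y1=0: y2, y3, y4 free → 2^3 = 8.
  y5=0, y1=1: remaining (y2,y3,y4) ∈ {(0,1,1); (1,1,0)} — 2.
  y5=0, y1=0: remaining (y2,y3,y4) ∈ {(0,1,0); (0,1,1); (1,1,0)} — 3.
Total: 6 + 8 + 2 + 3 = 19.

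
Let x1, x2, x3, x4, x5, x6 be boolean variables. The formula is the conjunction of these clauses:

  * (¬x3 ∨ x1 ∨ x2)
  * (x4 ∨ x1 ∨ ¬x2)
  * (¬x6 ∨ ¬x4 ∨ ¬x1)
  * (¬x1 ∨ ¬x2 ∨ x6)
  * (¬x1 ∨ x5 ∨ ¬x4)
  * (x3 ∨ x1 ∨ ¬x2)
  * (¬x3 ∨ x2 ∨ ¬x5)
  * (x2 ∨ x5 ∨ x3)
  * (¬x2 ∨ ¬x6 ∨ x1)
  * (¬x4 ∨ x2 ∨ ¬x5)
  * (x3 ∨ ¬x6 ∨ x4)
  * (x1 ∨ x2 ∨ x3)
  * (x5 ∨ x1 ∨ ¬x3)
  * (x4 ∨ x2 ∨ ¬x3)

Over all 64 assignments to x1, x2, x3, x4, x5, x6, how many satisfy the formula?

4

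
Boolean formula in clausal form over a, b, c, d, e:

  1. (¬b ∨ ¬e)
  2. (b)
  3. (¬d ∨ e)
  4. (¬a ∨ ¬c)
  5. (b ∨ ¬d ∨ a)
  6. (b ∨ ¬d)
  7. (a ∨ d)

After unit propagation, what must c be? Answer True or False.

Unit clause (b) sets b = True.
(¬b ∨ ¬e): since b = True, the clause reduces to (¬e). e = False.
(e ∨ ¬d): since e = False, the clause reduces to (¬d). d = False.
In (d ∨ a), d is now false; a must hold, so a = True.
(¬c ∨ ¬a): since a = True, the clause reduces to (¬c). c = False.

False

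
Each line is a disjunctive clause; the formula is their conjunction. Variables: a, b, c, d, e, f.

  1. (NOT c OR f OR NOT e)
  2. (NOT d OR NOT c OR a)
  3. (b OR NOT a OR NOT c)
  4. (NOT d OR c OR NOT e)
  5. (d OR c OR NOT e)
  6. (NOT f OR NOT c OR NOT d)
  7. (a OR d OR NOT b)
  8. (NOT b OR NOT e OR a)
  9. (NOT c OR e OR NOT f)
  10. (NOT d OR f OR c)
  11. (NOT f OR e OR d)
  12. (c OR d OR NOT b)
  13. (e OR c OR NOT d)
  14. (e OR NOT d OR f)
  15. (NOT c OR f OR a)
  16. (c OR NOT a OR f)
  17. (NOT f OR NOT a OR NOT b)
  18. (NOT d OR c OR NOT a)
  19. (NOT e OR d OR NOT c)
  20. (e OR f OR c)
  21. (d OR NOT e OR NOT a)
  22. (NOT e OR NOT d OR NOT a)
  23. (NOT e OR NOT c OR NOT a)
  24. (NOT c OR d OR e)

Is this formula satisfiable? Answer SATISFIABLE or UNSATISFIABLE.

UNSATISFIABLE

c = True:
  e = True:
    propagation gives f=True, d=False; an empty clause results — contradiction.
  e = False:
    propagation gives f=False, d=False; an empty clause results — contradiction.
c = False:
  d = True:
    propagation gives e=False; an empty clause results — contradiction.
  d = False:
    propagation gives e=False, f=False; an empty clause results — contradiction.
Every branch closes, so no satisfying assignment exists.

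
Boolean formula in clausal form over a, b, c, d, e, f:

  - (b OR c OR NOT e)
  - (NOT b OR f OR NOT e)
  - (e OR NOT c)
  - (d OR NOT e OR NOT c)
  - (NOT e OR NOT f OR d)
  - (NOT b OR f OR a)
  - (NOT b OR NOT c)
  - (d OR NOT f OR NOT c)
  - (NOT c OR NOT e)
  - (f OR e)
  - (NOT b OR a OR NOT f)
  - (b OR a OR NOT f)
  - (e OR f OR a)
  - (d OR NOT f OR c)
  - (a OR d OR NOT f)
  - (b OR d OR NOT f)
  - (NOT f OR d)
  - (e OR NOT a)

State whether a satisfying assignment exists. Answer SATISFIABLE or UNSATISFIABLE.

SATISFIABLE

d occurs only positively in the remaining clauses — set d = True.
Try a = True.
  then e is forced to True.
  then c is forced to False.
  then b is forced to True.
  then f is forced to True.
So a = True, b = True, c = False, d = True, e = True, f = True is a satisfying assignment.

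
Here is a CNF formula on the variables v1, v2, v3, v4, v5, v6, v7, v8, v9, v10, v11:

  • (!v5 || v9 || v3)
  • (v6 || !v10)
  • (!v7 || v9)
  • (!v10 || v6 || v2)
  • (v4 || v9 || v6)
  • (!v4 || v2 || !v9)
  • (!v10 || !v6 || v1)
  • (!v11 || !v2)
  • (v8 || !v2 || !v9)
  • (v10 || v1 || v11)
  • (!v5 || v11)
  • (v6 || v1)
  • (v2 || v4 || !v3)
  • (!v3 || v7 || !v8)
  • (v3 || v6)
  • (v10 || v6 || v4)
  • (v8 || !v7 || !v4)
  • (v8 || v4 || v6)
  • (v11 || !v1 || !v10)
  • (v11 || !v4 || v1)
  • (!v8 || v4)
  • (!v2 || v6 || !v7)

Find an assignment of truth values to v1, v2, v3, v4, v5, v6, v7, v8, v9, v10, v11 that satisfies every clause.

v1 = True, v2 = False, v3 = False, v4 = False, v5 = True, v6 = True, v7 = False, v8 = False, v9 = True, v10 = False, v11 = True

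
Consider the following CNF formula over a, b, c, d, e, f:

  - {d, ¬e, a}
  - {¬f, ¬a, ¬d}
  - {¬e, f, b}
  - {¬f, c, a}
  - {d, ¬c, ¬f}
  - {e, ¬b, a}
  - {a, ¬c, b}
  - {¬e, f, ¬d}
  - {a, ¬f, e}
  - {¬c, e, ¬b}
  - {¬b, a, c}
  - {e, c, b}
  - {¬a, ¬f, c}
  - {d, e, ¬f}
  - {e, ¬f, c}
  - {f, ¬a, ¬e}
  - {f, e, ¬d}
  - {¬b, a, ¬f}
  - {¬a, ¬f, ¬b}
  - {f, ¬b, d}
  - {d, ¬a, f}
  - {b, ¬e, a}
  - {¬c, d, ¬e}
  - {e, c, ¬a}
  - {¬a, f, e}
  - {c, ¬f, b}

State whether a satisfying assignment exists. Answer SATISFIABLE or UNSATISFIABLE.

UNSATISFIABLE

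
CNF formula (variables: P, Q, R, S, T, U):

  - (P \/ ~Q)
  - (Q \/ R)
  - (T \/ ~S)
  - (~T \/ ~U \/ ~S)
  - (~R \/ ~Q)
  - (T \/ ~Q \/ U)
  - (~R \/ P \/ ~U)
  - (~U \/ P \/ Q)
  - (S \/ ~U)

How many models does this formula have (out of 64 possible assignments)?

8

Satisfying assignments:
  P=F Q=F R=T S=F T=F U=F
  P=F Q=F R=T S=F T=T U=F
  P=F Q=F R=T S=T T=T U=F
  P=T Q=F R=T S=F T=F U=F
  P=T Q=F R=T S=F T=T U=F
  P=T Q=F R=T S=T T=T U=F
  P=T Q=T R=F S=F T=T U=F
  P=T Q=T R=F S=T T=T U=F
Count: 8.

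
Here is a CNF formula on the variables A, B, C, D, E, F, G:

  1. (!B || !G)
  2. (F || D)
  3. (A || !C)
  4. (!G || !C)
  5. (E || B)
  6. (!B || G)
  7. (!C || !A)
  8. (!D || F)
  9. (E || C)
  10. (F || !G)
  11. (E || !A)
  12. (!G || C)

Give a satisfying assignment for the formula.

Pure literal: E appears only positively; assign E = True.
Pure literal: F appears only positively; assign F = True.
Branch on A: take A = True.
  then C is forced to False.
  then G is forced to False.
  then B is forced to False.
D is now unconstrained; take D = True.

A = 1  B = 0  C = 0  D = 1  E = 1  F = 1  G = 0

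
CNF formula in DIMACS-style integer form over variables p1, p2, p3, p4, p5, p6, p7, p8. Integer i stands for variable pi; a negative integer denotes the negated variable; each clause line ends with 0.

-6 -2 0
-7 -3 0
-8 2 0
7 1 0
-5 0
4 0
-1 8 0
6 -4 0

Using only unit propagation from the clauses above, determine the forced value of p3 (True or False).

(~p5) stands alone — p5 = False.
Unit clause (p4) sets p4 = True.
(~p4 | p6) with p4 = True leaves only p6, so p6 = True.
(~p2 | ~p6) with p6 = True leaves only ~p2, so p2 = False.
(~p8 | p2): since p2 = False, the clause reduces to (~p8). p8 = False.
From (~p1 | p8) and p8 = False: p1 = False.
From (p1 | p7) and p1 = False: p7 = True.
From (~p3 | ~p7) and p7 = True: p3 = False.

False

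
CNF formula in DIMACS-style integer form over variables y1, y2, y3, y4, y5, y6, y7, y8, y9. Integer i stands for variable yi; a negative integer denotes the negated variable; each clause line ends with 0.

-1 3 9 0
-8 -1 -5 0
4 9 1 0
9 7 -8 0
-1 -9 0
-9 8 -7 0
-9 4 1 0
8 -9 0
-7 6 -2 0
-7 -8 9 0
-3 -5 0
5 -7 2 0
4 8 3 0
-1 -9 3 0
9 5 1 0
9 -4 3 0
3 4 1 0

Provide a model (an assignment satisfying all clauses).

y1 = T, y2 = T, y3 = T, y4 = T, y5 = F, y6 = F, y7 = F, y8 = F, y9 = F

Check each clause:
  1. (~y1 \/ y3 \/ y9) — y3 is true.
  2. (~y1 \/ ~y8 \/ ~y5) — ~y8 is true.
  3. (y1 \/ y9 \/ y4) — y1 is true.
  4. (~y8 \/ y9 \/ y7) — ~y8 is true.
  5. (~y9 \/ ~y1) — ~y9 is true.
  6. (~y7 \/ y8 \/ ~y9) — ~y7 is true.
  7. (~y9 \/ y4 \/ y1) — y1 is true.
  8. (~y9 \/ y8) — ~y9 is true.
  9. (~y2 \/ ~y7 \/ y6) — ~y7 is true.
  10. (~y7 \/ ~y8 \/ y9) — ~y8 is true.
  11. (~y3 \/ ~y5) — ~y5 is true.
  12. (y5 \/ y2 \/ ~y7) — ~y7 is true.
  13. (y4 \/ y8 \/ y3) — y3 is true.
  14. (~y9 \/ ~y1 \/ y3) — y3 is true.
  15. (y5 \/ y1 \/ y9) — y1 is true.
  16. (y9 \/ ~y4 \/ y3) — y3 is true.
  17. (y4 \/ y1 \/ y3) — y1 is true.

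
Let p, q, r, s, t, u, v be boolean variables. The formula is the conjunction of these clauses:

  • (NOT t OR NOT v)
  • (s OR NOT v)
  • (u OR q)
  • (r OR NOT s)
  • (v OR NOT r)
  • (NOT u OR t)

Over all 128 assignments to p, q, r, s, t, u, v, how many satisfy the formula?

10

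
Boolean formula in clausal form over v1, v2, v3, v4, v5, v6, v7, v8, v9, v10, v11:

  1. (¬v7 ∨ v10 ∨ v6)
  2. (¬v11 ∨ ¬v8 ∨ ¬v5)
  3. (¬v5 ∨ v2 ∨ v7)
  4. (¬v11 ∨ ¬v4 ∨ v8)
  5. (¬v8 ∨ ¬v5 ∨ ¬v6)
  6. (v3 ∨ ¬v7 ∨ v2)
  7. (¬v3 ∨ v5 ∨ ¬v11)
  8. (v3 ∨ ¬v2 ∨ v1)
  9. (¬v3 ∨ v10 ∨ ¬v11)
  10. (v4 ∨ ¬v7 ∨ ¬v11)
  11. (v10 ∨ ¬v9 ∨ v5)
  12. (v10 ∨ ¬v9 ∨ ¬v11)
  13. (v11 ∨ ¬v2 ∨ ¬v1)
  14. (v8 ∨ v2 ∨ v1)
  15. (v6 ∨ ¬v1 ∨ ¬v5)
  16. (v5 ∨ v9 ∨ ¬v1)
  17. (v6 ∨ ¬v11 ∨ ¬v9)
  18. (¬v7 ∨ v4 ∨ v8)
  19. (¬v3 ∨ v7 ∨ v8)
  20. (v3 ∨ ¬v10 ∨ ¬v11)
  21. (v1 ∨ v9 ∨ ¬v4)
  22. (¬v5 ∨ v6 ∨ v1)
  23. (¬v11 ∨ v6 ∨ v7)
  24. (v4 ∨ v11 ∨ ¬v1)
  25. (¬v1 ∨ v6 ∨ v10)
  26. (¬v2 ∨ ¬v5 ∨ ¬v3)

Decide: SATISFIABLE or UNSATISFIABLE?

SATISFIABLE

Set v1 = False and propagate.
The remaining clauses are satisfied by v2 = True, v3 = True, v4 = False, v5 = False, v6 = True, v7 = False, v8 = True, v9 = False, v10 = True, v11 = False.
Every clause has at least one true literal under this assignment.
So v1=F, v2=T, v3=T, v4=F, v5=F, v6=T, v7=F, v8=T, v9=F, v10=T, v11=F is a satisfying assignment.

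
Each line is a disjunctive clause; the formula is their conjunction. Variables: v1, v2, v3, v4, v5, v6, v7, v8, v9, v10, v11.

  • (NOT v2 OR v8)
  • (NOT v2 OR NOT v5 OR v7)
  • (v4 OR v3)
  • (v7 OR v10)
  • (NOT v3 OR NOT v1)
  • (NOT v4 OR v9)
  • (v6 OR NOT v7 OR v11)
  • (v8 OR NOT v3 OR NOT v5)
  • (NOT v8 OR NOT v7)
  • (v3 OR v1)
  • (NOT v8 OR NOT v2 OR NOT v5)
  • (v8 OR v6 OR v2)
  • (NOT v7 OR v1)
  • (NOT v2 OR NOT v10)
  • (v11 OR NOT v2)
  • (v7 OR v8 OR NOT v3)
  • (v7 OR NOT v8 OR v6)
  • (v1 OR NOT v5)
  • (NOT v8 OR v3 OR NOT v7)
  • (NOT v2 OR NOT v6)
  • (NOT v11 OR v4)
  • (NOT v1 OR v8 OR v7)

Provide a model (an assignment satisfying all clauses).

v1 = 1, v2 = 0, v3 = 0, v4 = 1, v5 = 0, v6 = 1, v7 = 1, v8 = 0, v9 = 1, v10 = 1, v11 = 0

v5 occurs only negated in the remaining clauses — set v5 = False.
v9 occurs only positively in the remaining clauses — set v9 = True.
Try v1 = True.
  then v3 is forced to False.
  then v4 is forced to True.
Try v2 = False.
The remaining clauses are satisfied by v6 = True, v7 = True, v8 = False, v10 = True, v11 = False.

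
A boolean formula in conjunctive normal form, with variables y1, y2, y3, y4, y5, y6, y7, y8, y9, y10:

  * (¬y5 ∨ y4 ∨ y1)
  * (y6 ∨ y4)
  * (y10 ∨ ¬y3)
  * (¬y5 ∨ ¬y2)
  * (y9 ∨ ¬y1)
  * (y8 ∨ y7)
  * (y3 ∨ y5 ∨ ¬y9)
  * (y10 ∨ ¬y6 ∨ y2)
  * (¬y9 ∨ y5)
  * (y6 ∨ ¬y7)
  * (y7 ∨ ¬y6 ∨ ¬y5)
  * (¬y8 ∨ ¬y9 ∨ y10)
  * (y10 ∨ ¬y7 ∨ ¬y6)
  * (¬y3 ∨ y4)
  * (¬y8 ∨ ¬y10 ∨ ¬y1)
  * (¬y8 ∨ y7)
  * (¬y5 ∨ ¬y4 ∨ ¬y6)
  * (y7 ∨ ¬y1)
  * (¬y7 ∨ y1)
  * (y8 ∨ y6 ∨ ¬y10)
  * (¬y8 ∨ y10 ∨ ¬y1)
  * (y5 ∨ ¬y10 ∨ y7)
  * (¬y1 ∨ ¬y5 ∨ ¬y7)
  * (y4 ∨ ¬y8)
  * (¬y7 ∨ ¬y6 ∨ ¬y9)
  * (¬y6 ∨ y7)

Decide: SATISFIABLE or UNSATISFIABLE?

y7 = True:
  propagation gives y6=True, y10=True, y1=True, y9=True; an empty clause results — contradiction.
y7 = False:
  propagation gives y8=True; an empty clause results — contradiction.
Every branch closes, so no satisfying assignment exists.

UNSATISFIABLE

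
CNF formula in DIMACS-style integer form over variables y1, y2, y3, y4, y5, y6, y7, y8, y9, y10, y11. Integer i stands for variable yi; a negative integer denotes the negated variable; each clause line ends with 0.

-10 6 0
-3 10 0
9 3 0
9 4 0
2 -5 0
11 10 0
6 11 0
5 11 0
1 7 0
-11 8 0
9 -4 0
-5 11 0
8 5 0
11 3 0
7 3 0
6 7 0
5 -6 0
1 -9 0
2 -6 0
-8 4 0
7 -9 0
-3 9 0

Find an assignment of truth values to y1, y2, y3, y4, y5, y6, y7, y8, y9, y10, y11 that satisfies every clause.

y1 occurs only positively in the remaining clauses — set y1 = True.
y2 occurs only positively in the remaining clauses — set y2 = True.
Try y3 = True.
  then y10 is forced to True.
  then y6 is forced to True.
  then y5 is forced to True.
  then y11 is forced to True.
  then y8 is forced to True.
  then y4 is forced to True.
  then y9 is forced to True.
  then y7 is forced to True.
Every clause has at least one true literal under this assignment.

y1=T  y2=T  y3=T  y4=T  y5=T  y6=T  y7=T  y8=T  y9=T  y10=T  y11=T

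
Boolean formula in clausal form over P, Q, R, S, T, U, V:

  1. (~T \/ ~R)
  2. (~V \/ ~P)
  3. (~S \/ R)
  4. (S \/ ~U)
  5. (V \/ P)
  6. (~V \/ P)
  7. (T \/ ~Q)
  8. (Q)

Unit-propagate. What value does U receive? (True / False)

False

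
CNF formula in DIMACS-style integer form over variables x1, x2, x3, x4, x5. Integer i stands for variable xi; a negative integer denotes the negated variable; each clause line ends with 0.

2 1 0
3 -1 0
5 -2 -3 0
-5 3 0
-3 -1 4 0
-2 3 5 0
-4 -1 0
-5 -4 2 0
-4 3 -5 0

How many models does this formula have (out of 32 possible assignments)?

The models are:
  x1=F x2=T x3=T x4=F x5=T
  x1=F x2=T x3=T x4=T x5=T
That's 2 in total.

2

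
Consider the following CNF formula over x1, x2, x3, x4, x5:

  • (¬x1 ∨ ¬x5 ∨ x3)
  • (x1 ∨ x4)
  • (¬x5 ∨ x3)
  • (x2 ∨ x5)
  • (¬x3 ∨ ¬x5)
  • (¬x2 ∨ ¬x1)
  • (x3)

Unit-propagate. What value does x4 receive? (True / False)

True

(x3) is a unit clause: x3 = True.
(¬x3 ∨ ¬x5) with x3 = True leaves only ¬x5, so x5 = False.
(x2 ∨ x5): since x5 = False, the clause reduces to (x2). x2 = True.
(¬x2 ∨ ¬x1): since x2 = True, the clause reduces to (¬x1). x1 = False.
From (x4 ∨ x1) and x1 = False: x4 = True.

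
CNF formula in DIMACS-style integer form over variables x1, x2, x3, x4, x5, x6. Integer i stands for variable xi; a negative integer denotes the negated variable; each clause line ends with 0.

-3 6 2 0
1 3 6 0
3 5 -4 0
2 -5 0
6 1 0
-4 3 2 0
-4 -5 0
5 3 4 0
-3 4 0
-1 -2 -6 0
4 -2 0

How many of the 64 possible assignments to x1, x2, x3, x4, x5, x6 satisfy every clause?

4

Satisfying assignments:
  x1=0 x2=0 x3=1 x4=1 x5=0 x6=1
  x1=0 x2=1 x3=1 x4=1 x5=0 x6=1
  x1=1 x2=0 x3=1 x4=1 x5=0 x6=1
  x1=1 x2=1 x3=1 x4=1 x5=0 x6=0
Count: 4.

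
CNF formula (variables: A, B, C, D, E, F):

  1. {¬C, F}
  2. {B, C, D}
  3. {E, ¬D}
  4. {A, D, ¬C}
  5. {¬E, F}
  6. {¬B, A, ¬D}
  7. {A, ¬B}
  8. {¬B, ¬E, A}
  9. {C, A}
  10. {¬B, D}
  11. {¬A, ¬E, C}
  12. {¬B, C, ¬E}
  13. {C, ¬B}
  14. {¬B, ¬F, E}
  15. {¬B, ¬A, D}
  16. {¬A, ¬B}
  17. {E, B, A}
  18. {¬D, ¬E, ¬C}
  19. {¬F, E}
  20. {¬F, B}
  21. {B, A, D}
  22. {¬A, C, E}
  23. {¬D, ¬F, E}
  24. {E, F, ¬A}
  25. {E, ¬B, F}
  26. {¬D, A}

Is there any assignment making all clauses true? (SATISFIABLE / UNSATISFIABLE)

UNSATISFIABLE

B = True:
  propagation gives A=True; an empty clause results — contradiction.
B = False:
  propagation gives F=False, C=False, D=True, E=True; an empty clause results — contradiction.
Every branch closes, so no satisfying assignment exists.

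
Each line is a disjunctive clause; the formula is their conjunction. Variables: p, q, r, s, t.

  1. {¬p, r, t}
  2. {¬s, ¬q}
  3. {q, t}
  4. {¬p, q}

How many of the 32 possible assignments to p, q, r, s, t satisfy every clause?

11

Split on q, then p.
  q=T, p=T: remaining (r,s,t) ∈ {(F,F,T); (T,F,F); (T,F,T)} — 3.
  q=T, p=F: remaining (r,s,t) ∈ {(F,F,F); (F,F,T); (T,F,F); (T,F,T)} — 4.
  q=F, p=T: a clause becomes empty — 0.
  q=F, p=F: remaining (r,s,t) ∈ {(F,F,T); (F,T,T); (T,F,T); (T,T,T)} — 4.
Total: 3 + 4 + 0 + 4 = 11.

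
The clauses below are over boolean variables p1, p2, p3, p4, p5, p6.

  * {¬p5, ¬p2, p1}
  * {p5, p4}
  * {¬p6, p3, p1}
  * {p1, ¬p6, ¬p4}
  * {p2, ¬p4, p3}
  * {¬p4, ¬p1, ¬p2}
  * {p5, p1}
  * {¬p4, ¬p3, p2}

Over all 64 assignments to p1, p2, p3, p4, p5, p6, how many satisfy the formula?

Split on p1, then p4.
  p1=T, p4=T: a clause becomes empty — 0.
  p1=T, p4=F: forces p5=T; p2, p3, p6 free → 2^3 = 8.
  p1=F, p4=T: a clause becomes empty — 0.
  p1=F, p4=F: remaining (p2,p3,p5,p6) ∈ {(F,F,T,F); (F,T,T,F); (F,T,T,T)} — 3.
Total: 0 + 8 + 0 + 3 = 11.

11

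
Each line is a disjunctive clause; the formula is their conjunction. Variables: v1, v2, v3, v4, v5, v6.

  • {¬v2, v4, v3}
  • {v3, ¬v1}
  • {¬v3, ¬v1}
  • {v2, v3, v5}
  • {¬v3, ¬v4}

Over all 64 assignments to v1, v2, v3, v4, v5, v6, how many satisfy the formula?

16

Case analysis on v3 and v1:
  v3=T, v1=T: a clause becomes empty — 0.
  v3=T, v1=F: forces v4=F; v2, v5, v6 free → 2^3 = 8.
  v3=F, v1=T: a clause becomes empty — 0.
  v3=F, v1=F: v6 free; 4 ways for (v2,v4,v5) × 2^1 = 8.
Total: 0 + 8 + 0 + 8 = 16.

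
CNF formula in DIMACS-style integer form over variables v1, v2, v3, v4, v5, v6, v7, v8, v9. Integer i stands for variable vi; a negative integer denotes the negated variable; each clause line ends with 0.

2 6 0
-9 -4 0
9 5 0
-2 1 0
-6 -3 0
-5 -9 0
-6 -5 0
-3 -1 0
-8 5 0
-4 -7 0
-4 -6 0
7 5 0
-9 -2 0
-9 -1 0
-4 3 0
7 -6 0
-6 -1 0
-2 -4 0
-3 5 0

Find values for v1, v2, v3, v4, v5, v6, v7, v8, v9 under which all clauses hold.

v1=1, v2=1, v3=0, v4=0, v5=1, v6=0, v7=0, v8=0, v9=0

Check each clause:
  1. (v2 || v6) — v2 is true.
  2. (!v9 || !v4) — !v4 is true.
  3. (v5 || v9) — v5 is true.
  4. (!v2 || v1) — v1 is true.
  5. (!v3 || !v6) — !v6 is true.
  6. (!v5 || !v9) — !v9 is true.
  7. (!v6 || !v5) — !v6 is true.
  8. (!v1 || !v3) — !v3 is true.
  9. (v5 || !v8) — !v8 is true.
  10. (!v4 || !v7) — !v7 is true.
  11. (!v4 || !v6) — !v6 is true.
  12. (v7 || v5) — v5 is true.
  13. (!v9 || !v2) — !v9 is true.
  14. (!v1 || !v9) — !v9 is true.
  15. (!v4 || v3) — !v4 is true.
  16. (!v6 || v7) — !v6 is true.
  17. (!v6 || !v1) — !v6 is true.
  18. (!v4 || !v2) — !v4 is true.
  19. (!v3 || v5) — v5 is true.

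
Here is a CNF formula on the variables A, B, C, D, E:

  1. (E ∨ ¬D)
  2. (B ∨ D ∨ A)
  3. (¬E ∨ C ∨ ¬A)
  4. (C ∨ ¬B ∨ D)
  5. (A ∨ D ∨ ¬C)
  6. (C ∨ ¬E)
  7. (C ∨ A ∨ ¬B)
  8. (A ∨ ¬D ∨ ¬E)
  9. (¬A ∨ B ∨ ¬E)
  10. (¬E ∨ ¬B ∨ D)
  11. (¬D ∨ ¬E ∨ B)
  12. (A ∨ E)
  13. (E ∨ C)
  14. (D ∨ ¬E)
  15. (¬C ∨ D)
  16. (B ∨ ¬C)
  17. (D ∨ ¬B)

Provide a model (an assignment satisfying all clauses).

A=T, B=T, C=T, D=T, E=T

Branch on A: take A = True.
For the remaining variables, B = True, C = True, D = True, E = True works.
Check each clause:
  1. (E ∨ ¬D) — E is true.
  2. (B ∨ D ∨ A) — A is true.
  3. (C ∨ ¬A ∨ ¬E) — C is true.
  4. (C ∨ D ∨ ¬B) — C is true.
  5. (¬C ∨ D ∨ A) — A is true.
  6. (C ∨ ¬E) — C is true.
  7. (A ∨ ¬B ∨ C) — A is true.
  8. (A ∨ ¬D ∨ ¬E) — A is true.
  9. (¬A ∨ ¬E ∨ B) — B is true.
  10. (¬E ∨ ¬B ∨ D) — D is true.
  11. (B ∨ ¬E ∨ ¬D) — B is true.
  12. (E ∨ A) — A is true.
  13. (C ∨ E) — C is true.
  14. (D ∨ ¬E) — D is true.
  15. (¬C ∨ D) — D is true.
  16. (B ∨ ¬C) — B is true.
  17. (¬B ∨ D) — D is true.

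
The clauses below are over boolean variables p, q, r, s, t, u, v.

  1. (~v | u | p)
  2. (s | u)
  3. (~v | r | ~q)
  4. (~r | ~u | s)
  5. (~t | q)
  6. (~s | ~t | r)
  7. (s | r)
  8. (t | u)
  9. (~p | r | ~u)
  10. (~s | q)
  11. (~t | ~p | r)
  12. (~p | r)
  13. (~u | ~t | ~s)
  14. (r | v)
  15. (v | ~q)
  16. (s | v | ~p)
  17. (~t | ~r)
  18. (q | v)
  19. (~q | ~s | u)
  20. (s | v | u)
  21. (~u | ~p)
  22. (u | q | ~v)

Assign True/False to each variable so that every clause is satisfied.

p=F  q=T  r=T  s=T  t=F  u=T  v=T

Try p = False.
For the remaining variables, q = True, r = True, s = True, t = False, u = True, v = True works.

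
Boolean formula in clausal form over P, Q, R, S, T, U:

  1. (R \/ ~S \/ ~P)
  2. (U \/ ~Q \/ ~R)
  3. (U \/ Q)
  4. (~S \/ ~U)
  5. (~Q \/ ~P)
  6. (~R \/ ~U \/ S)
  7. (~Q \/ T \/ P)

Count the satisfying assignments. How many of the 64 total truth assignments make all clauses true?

The models are:
  P=0 Q=0 R=0 S=0 T=0 U=1
  P=0 Q=0 R=0 S=0 T=1 U=1
  P=0 Q=1 R=0 S=0 T=1 U=0
  P=0 Q=1 R=0 S=0 T=1 U=1
  P=0 Q=1 R=0 S=1 T=1 U=0
  P=1 Q=0 R=0 S=0 T=0 U=1
  P=1 Q=0 R=0 S=0 T=1 U=1
Count: 7.

7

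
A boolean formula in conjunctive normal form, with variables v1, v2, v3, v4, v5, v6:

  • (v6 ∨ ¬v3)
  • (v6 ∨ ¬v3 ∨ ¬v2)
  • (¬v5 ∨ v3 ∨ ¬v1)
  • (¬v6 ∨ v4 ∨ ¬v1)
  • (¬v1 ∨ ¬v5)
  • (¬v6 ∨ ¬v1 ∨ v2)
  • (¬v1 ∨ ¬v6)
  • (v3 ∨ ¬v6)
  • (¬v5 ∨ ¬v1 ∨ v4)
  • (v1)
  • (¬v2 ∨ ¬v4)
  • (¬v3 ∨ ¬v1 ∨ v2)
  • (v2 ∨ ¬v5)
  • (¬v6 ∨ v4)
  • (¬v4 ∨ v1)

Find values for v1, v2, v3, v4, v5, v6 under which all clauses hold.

v1=T, v2=T, v3=F, v4=F, v5=F, v6=F

Unit propagation: (v1) forces v1 = True.
Unit propagation: (¬v5) forces v5 = False.
The clause (¬v6) is unit: v6 must be False.
Unit propagation: (¬v3) forces v3 = False.
v4 occurs only negated in the remaining clauses — set v4 = False.
v2 is now unconstrained; take v2 = True.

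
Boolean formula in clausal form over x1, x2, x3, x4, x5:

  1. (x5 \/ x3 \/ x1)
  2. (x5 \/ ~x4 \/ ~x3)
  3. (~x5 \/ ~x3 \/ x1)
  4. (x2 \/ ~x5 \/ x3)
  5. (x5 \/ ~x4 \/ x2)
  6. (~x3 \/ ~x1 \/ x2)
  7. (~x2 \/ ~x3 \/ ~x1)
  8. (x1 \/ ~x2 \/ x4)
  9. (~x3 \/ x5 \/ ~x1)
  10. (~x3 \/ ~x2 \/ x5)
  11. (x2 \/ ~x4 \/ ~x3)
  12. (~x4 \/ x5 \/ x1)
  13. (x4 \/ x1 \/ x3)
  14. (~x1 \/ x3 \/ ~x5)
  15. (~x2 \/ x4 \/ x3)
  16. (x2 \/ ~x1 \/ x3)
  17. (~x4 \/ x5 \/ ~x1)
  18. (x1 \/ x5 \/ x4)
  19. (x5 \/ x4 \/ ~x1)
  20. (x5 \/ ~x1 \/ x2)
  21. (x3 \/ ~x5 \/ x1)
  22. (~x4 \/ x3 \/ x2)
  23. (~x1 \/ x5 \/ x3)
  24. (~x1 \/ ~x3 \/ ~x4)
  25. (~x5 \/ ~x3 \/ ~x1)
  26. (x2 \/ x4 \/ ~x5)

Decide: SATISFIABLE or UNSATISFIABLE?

x1 = True:
  x3 = True:
    propagation gives x2=True; an empty clause results — contradiction.
  x3 = False:
    propagation gives x5=False; an empty clause results — contradiction.
x1 = False:
  x3 = True:
    propagation gives x5=False, x4=False; an empty clause results — contradiction.
  x3 = False:
    propagation gives x5=True; an empty clause results — contradiction.
Every branch closes, so no satisfying assignment exists.

UNSATISFIABLE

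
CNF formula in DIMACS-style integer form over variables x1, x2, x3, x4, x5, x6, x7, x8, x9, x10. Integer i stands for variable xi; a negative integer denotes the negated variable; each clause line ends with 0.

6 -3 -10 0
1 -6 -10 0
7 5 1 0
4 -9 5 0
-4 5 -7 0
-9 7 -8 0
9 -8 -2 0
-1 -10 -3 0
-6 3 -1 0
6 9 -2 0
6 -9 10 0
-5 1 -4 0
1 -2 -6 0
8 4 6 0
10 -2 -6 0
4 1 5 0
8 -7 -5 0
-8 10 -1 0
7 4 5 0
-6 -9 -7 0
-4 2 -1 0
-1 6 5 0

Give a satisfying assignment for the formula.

x1=T, x2=F, x3=T, x4=F, x5=T, x6=T, x7=F, x8=F, x9=T, x10=F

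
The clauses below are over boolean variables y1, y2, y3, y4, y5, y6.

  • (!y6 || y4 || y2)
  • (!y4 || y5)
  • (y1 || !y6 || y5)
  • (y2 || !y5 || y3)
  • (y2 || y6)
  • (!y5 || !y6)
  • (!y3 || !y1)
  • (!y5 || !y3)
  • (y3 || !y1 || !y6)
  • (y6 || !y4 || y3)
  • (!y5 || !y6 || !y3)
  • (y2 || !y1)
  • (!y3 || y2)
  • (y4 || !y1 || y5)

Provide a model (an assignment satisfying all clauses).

y1 = F, y2 = T, y3 = F, y4 = F, y5 = F, y6 = F

Check each clause:
  1. (y2 || y4 || !y6) — !y6 is true.
  2. (y5 || !y4) — !y4 is true.
  3. (y1 || y5 || !y6) — !y6 is true.
  4. (y3 || !y5 || y2) — y2 is true.
  5. (y2 || y6) — y2 is true.
  6. (!y6 || !y5) — !y6 is true.
  7. (!y1 || !y3) — !y3 is true.
  8. (!y5 || !y3) — !y5 is true.
  9. (!y1 || y3 || !y6) — !y6 is true.
  10. (y6 || !y4 || y3) — !y4 is true.
  11. (!y5 || !y6 || !y3) — !y6 is true.
  12. (y2 || !y1) — y2 is true.
  13. (!y3 || y2) — y2 is true.
  14. (!y1 || y5 || y4) — !y1 is true.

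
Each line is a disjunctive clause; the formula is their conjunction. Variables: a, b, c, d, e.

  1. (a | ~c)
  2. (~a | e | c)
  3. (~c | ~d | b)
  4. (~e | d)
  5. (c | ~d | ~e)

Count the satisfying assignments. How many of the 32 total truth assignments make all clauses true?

8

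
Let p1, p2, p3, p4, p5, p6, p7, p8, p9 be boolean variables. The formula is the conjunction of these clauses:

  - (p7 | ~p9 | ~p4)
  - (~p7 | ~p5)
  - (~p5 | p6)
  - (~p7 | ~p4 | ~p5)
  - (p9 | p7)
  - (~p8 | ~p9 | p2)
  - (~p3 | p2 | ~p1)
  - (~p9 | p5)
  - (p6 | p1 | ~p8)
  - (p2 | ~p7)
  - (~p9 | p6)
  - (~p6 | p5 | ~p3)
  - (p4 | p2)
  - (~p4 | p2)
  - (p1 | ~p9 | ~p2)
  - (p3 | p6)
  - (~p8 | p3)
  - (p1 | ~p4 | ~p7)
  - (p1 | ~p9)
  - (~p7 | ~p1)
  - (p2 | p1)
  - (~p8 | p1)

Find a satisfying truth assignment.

p1=T  p2=T  p3=T  p4=F  p5=T  p6=T  p7=F  p8=T  p9=T

Try p1 = True.
  then p7 is forced to False.
  then p9 is forced to True.
  then p4 is forced to False.
  then p5 is forced to True.
  then p6 is forced to True.
  then p2 is forced to True.
Branch on p3: take p3 = True.
p8 is now unconstrained; take p8 = True.
Check each clause:
  1. (~p4 | p7 | ~p9) — ~p4 is true.
  2. (~p5 | ~p7) — ~p7 is true.
  3. (~p5 | p6) — p6 is true.
  4. (~p5 | ~p4 | ~p7) — ~p7 is true.
  5. (p9 | p7) — p9 is true.
  6. (p2 | ~p9 | ~p8) — p2 is true.
  7. (~p1 | p2 | ~p3) — p2 is true.
  8. (~p9 | p5) — p5 is true.
  9. (p1 | ~p8 | p6) — p1 is true.
  10. (~p7 | p2) — ~p7 is true.
  11. (p6 | ~p9) — p6 is true.
  12. (p5 | ~p3 | ~p6) — p5 is true.
  13. (p2 | p4) — p2 is true.
  14. (~p4 | p2) — p2 is true.
  15. (p1 | ~p2 | ~p9) — p1 is true.
  16. (p3 | p6) — p3 is true.
  17. (p3 | ~p8) — p3 is true.
  18. (~p7 | p1 | ~p4) — p1 is true.
  19. (p1 | ~p9) — p1 is true.
  20. (~p7 | ~p1) — ~p7 is true.
  21. (p2 | p1) — p1 is true.
  22. (p1 | ~p8) — p1 is true.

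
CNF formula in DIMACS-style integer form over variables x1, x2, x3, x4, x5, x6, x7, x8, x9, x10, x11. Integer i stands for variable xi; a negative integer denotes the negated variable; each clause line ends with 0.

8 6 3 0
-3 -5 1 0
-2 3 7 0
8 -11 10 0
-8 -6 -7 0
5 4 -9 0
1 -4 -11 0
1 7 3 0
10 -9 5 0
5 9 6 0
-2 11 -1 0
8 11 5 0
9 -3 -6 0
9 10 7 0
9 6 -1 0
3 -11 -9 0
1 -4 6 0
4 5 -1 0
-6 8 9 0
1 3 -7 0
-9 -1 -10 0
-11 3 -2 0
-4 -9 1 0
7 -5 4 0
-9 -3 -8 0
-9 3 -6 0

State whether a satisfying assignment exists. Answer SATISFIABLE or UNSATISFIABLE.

Pure literal: x2 appears only negated; assign x2 = False.
Branch on x1: take x1 = True.
The remaining clauses are satisfied by x3 = True, x4 = True, x5 = True, x6 = False, x7 = False, x8 = False, x9 = True, x10 = False, x11 = False.
Every clause has at least one true literal under this assignment.
So x1 = True, x2 = False, x3 = True, x4 = True, x5 = True, x6 = False, x7 = False, x8 = False, x9 = True, x10 = False, x11 = False is a satisfying assignment.

SATISFIABLE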